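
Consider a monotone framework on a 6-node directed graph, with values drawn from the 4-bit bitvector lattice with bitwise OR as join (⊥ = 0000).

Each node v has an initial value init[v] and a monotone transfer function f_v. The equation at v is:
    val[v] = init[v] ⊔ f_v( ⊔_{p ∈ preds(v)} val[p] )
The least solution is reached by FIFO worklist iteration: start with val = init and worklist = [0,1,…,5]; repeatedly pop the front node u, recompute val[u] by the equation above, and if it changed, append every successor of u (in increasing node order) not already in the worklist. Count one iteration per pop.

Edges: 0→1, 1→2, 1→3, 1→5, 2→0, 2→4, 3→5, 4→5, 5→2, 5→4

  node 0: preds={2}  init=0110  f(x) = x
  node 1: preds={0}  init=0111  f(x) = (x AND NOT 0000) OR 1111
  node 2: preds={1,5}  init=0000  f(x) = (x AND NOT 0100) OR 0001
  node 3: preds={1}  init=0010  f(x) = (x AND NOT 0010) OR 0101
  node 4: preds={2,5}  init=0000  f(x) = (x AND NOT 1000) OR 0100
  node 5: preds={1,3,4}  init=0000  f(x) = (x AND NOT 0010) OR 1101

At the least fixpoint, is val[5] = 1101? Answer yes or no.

Trace (10 dequeues):
  [1] u=0 | in 0000 | out 0110 | ==
  [2] u=1 | in 0110 | out 1111 | prev 0111 | push {}
  [3] u=2 | in 1111 | out 1011 | prev 0000 | push {0}
  [4] u=3 | in 1111 | out 1111 | prev 0010 | push {}
  [5] u=4 | in 1011 | out 0111 | prev 0000 | push {}
  [6] u=5 | in 1111 | out 1101 | prev 0000 | push {2,4}
  [7] u=0 | in 1011 | out 1111 | prev 0110 | push {1}
  [8] u=2 | in 1111 | out 1011 | ==
  [9] u=4 | in 1111 | out 0111 | ==
  [10] u=1 | in 1111 | out 1111 | ==

Converged values:
  [0] 1111
  [1] 1111
  [2] 1011
  [3] 1111
  [4] 0111
  [5] 1101

yes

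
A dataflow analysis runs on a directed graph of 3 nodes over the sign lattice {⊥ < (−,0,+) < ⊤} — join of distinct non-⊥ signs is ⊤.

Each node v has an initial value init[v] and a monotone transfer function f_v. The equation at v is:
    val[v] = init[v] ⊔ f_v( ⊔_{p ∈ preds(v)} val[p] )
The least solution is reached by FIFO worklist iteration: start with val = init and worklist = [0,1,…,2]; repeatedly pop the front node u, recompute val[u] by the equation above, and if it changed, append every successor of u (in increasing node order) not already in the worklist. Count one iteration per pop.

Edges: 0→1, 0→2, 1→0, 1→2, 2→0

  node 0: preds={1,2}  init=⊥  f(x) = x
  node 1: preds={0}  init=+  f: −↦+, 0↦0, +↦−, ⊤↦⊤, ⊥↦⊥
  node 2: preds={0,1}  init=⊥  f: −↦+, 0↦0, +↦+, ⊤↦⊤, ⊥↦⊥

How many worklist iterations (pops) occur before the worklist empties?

6

Trace (6 dequeues):
  [1] u=0 | in + | out + | prev ⊥ | push {}
  [2] u=1 | in + | out ⊤ | prev + | push {0}
  [3] u=2 | in ⊤ | out ⊤ | prev ⊥ | push {}
  [4] u=0 | in ⊤ | out ⊤ | prev + | push {1,2}
  [5] u=1 | in ⊤ | out ⊤ | ==
  [6] u=2 | in ⊤ | out ⊤ | ==

Converged values:
  [0] ⊤
  [1] ⊤
  [2] ⊤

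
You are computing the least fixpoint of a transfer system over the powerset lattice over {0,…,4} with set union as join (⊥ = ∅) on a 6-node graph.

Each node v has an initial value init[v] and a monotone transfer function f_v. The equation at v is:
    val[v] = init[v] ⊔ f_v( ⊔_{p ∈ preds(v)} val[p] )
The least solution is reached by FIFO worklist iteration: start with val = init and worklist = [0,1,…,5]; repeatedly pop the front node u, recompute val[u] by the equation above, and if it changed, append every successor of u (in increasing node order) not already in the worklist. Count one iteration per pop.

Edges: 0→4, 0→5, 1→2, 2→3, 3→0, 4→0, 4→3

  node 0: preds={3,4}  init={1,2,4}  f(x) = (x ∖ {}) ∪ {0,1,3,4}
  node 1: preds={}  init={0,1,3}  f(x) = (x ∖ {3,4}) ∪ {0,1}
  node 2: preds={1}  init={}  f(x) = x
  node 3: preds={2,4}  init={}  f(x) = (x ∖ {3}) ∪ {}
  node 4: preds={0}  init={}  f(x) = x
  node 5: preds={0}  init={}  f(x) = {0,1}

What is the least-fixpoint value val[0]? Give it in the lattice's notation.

{0,1,2,3,4}

Trace (9 dequeues):
  [1] u=0 | in {} | out {0,1,2,3,4} | prev {1,2,4} | push {}
  [2] u=1 | in {} | out {0,1,3} | ==
  [3] u=2 | in {0,1,3} | out {0,1,3} | prev {} | push {}
  [4] u=3 | in {0,1,3} | out {0,1} | prev {} | push {0}
  [5] u=4 | in {0,1,2,3,4} | out {0,1,2,3,4} | prev {} | push {3}
  [6] u=5 | in {0,1,2,3,4} | out {0,1} | prev {} | push {}
  [7] u=0 | in {0,1,2,3,4} | out {0,1,2,3,4} | ==
  [8] u=3 | in {0,1,2,3,4} | out {0,1,2,4} | prev {0,1} | push {0}
  [9] u=0 | in {0,1,2,3,4} | out {0,1,2,3,4} | ==

Converged values:
  [0] {0,1,2,3,4}
  [1] {0,1,3}
  [2] {0,1,3}
  [3] {0,1,2,4}
  [4] {0,1,2,3,4}
  [5] {0,1}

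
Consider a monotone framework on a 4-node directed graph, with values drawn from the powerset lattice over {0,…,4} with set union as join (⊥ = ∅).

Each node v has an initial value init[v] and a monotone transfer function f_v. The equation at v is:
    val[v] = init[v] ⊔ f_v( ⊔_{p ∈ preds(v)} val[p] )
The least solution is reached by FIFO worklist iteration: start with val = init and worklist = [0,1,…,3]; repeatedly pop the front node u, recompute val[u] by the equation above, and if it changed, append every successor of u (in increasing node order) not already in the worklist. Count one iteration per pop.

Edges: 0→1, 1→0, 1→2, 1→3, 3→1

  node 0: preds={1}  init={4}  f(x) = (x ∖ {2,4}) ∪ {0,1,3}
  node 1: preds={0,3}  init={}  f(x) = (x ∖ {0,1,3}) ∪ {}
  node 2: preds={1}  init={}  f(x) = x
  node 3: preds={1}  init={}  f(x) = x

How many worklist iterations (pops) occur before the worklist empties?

Iteration log — 6 steps:
  step 1. node 0  ⊔preds={}  new={0,1,3,4}  old={4}  +wl: 
  step 2. node 1  ⊔preds={0,1,3,4}  new={4}  old={}  +wl: 0
  step 3. node 2  ⊔preds={4}  new={4}  old={}  +wl: 
  step 4. node 3  ⊔preds={4}  new={4}  old={}  +wl: 1
  step 5. node 0  ⊔preds={4}  new={0,1,3,4}  stable
  step 6. node 1  ⊔preds={0,1,3,4}  new={4}  stable

Least fixpoint reached:
  node 0: {0,1,3,4}
  node 1: {4}
  node 2: {4}
  node 3: {4}

6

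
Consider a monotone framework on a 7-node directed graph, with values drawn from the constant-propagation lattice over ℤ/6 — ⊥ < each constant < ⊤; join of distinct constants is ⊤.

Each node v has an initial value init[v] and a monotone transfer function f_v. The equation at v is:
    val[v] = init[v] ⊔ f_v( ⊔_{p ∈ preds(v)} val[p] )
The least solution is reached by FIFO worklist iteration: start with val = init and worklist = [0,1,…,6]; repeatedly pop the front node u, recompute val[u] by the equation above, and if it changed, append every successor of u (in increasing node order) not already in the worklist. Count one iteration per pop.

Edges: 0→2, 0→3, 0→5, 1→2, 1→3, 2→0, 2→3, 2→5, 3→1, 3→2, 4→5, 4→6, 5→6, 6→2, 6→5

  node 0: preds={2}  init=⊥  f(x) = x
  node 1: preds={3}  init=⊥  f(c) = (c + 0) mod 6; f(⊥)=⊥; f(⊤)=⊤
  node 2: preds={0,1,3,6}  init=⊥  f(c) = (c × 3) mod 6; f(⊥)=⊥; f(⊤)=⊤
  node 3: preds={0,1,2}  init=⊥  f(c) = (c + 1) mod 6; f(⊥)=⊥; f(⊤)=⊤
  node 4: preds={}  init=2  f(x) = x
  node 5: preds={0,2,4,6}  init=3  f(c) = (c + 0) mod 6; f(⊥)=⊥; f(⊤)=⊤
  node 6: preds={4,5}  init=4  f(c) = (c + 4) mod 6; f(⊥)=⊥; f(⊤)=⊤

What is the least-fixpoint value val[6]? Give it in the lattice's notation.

Trace (17 dequeues):
  [1] u=0 | in ⊥ | out ⊥ | ==
  [2] u=1 | in ⊥ | out ⊥ | ==
  [3] u=2 | in 4 | out 0 | prev ⊥ | push {0}
  [4] u=3 | in 0 | out 1 | prev ⊥ | push {1,2}
  [5] u=4 | in ⊥ | out 2 | ==
  [6] u=5 | in ⊤ | out ⊤ | prev 3 | push {}
  [7] u=6 | in ⊤ | out ⊤ | prev 4 | push {5}
  [8] u=0 | in 0 | out 0 | prev ⊥ | push {3}
  [9] u=1 | in 1 | out 1 | prev ⊥ | push {}
  [10] u=2 | in ⊤ | out ⊤ | prev 0 | push {0}
  [11] u=5 | in ⊤ | out ⊤ | ==
  [12] u=3 | in ⊤ | out ⊤ | prev 1 | push {1,2}
  [13] u=0 | in ⊤ | out ⊤ | prev 0 | push {3,5}
  [14] u=1 | in ⊤ | out ⊤ | prev 1 | push {}
  [15] u=2 | in ⊤ | out ⊤ | ==
  [16] u=3 | in ⊤ | out ⊤ | ==
  [17] u=5 | in ⊤ | out ⊤ | ==

Converged values:
  [0] ⊤
  [1] ⊤
  [2] ⊤
  [3] ⊤
  [4] 2
  [5] ⊤
  [6] ⊤

⊤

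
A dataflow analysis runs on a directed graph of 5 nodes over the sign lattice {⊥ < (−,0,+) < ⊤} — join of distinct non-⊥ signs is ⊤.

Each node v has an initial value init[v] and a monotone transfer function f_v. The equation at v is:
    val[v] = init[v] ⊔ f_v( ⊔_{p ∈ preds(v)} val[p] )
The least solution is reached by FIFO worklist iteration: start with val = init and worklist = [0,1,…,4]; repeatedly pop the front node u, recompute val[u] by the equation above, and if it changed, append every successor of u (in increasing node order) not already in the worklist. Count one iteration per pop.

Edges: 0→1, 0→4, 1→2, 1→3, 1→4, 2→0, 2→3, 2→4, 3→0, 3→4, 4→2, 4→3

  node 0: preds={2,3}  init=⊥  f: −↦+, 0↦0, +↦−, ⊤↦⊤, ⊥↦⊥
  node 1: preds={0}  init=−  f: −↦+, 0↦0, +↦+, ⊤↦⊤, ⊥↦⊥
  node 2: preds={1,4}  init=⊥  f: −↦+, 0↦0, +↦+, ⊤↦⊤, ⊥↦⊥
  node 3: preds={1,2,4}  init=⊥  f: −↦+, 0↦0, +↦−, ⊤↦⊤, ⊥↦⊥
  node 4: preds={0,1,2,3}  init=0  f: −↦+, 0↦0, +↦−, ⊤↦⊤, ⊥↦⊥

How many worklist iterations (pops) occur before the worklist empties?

12

Trace (12 dequeues):
  [1] u=0 | in ⊥ | out ⊥ | ==
  [2] u=1 | in ⊥ | out − | ==
  [3] u=2 | in ⊤ | out ⊤ | prev ⊥ | push {0}
  [4] u=3 | in ⊤ | out ⊤ | prev ⊥ | push {}
  [5] u=4 | in ⊤ | out ⊤ | prev 0 | push {2,3}
  [6] u=0 | in ⊤ | out ⊤ | prev ⊥ | push {1,4}
  [7] u=2 | in ⊤ | out ⊤ | ==
  [8] u=3 | in ⊤ | out ⊤ | ==
  [9] u=1 | in ⊤ | out ⊤ | prev − | push {2,3}
  [10] u=4 | in ⊤ | out ⊤ | ==
  [11] u=2 | in ⊤ | out ⊤ | ==
  [12] u=3 | in ⊤ | out ⊤ | ==

Converged values:
  [0] ⊤
  [1] ⊤
  [2] ⊤
  [3] ⊤
  [4] ⊤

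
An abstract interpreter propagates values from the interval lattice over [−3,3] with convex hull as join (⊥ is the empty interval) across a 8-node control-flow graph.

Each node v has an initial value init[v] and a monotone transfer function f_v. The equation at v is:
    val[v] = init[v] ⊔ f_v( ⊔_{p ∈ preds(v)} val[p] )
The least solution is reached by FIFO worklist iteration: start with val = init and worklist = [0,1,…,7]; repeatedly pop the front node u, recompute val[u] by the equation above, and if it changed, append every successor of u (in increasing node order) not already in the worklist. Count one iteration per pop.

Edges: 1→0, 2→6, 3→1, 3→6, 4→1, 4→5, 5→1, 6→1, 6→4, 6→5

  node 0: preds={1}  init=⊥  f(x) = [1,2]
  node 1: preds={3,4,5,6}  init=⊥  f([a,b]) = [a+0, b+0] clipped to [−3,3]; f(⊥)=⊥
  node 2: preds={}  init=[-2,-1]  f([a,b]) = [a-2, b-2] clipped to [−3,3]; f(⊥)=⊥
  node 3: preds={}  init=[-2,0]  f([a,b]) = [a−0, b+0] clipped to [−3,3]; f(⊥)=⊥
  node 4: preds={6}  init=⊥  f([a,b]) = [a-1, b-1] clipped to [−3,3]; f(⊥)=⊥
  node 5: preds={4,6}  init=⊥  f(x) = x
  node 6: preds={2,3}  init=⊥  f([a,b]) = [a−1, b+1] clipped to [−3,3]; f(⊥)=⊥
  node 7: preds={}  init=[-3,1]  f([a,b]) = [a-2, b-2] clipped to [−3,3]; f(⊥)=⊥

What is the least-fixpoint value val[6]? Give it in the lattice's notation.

Worklist (14 pops):
  #1 pop 0: in=⊥ → [1,2] (was ⊥); enqueue []
  #2 pop 1: in=[-2,0] → [-2,0] (was ⊥); enqueue [0]
  #3 pop 2: in=⊥ → [-2,-1] (no change)
  #4 pop 3: in=⊥ → [-2,0] (no change)
  #5 pop 4: in=⊥ → ⊥ (no change)
  #6 pop 5: in=⊥ → ⊥ (no change)
  #7 pop 6: in=[-2,0] → [-3,1] (was ⊥); enqueue [1,4,5]
  #8 pop 7: in=⊥ → [-3,1] (no change)
  #9 pop 0: in=[-2,0] → [1,2] (no change)
  #10 pop 1: in=[-3,1] → [-3,1] (was [-2,0]); enqueue [0]
  #11 pop 4: in=[-3,1] → [-3,0] (was ⊥); enqueue [1]
  #12 pop 5: in=[-3,1] → [-3,1] (was ⊥); enqueue []
  #13 pop 0: in=[-3,1] → [1,2] (no change)
  #14 pop 1: in=[-3,1] → [-3,1] (no change)

Fixpoint:
  val[0] = [1,2]
  val[1] = [-3,1]
  val[2] = [-2,-1]
  val[3] = [-2,0]
  val[4] = [-3,0]
  val[5] = [-3,1]
  val[6] = [-3,1]
  val[7] = [-3,1]

[-3,1]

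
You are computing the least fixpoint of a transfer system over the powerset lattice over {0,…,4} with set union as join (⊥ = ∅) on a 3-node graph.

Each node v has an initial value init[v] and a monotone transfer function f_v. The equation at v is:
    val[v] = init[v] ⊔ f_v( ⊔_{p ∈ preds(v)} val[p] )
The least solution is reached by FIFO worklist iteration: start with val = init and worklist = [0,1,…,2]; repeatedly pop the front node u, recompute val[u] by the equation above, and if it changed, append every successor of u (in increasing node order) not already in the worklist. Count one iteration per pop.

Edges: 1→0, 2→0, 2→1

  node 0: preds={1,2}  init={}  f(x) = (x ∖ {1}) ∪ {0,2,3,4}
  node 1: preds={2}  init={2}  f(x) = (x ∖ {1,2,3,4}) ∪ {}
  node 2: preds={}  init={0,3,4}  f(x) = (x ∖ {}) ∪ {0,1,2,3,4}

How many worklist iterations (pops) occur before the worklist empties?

5

Worklist (5 pops):
  #1 pop 0: in={0,2,3,4} → {0,2,3,4} (was {}); enqueue []
  #2 pop 1: in={0,3,4} → {0,2} (was {2}); enqueue [0]
  #3 pop 2: in={} → {0,1,2,3,4} (was {0,3,4}); enqueue [1]
  #4 pop 0: in={0,1,2,3,4} → {0,2,3,4} (no change)
  #5 pop 1: in={0,1,2,3,4} → {0,2} (no change)

Fixpoint:
  val[0] = {0,2,3,4}
  val[1] = {0,2}
  val[2] = {0,1,2,3,4}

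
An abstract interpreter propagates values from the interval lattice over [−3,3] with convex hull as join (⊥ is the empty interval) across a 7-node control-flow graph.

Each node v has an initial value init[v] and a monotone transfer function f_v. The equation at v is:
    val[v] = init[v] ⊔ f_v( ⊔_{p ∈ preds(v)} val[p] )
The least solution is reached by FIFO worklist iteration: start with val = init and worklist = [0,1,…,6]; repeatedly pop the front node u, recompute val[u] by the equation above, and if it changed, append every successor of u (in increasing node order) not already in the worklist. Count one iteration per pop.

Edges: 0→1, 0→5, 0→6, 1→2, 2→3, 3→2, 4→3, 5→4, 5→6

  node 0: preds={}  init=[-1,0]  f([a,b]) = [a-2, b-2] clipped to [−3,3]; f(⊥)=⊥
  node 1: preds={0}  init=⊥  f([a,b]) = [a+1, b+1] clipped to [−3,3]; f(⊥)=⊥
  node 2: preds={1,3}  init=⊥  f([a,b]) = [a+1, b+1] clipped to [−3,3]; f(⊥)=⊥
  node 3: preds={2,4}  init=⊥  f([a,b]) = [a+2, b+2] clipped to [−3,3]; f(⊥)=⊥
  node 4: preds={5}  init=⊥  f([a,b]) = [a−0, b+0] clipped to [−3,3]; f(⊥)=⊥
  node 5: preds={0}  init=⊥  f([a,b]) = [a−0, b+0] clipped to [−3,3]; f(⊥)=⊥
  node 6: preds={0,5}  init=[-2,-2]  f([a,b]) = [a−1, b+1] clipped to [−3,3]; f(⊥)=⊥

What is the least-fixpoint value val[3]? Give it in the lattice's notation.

[1,3]

Iteration log — 11 steps:
  step 1. node 0  ⊔preds=⊥  new=[-1,0]  stable
  step 2. node 1  ⊔preds=[-1,0]  new=[0,1]  old=⊥  +wl: 
  step 3. node 2  ⊔preds=[0,1]  new=[1,2]  old=⊥  +wl: 
  step 4. node 3  ⊔preds=[1,2]  new=[3,3]  old=⊥  +wl: 2
  step 5. node 4  ⊔preds=⊥  new=⊥  stable
  step 6. node 5  ⊔preds=[-1,0]  new=[-1,0]  old=⊥  +wl: 4
  step 7. node 6  ⊔preds=[-1,0]  new=[-2,1]  old=[-2,-2]  +wl: 
  step 8. node 2  ⊔preds=[0,3]  new=[1,3]  old=[1,2]  +wl: 3
  step 9. node 4  ⊔preds=[-1,0]  new=[-1,0]  old=⊥  +wl: 
  step 10. node 3  ⊔preds=[-1,3]  new=[1,3]  old=[3,3]  +wl: 2
  step 11. node 2  ⊔preds=[0,3]  new=[1,3]  stable

Least fixpoint reached:
  node 0: [-1,0]
  node 1: [0,1]
  node 2: [1,3]
  node 3: [1,3]
  node 4: [-1,0]
  node 5: [-1,0]
  node 6: [-2,1]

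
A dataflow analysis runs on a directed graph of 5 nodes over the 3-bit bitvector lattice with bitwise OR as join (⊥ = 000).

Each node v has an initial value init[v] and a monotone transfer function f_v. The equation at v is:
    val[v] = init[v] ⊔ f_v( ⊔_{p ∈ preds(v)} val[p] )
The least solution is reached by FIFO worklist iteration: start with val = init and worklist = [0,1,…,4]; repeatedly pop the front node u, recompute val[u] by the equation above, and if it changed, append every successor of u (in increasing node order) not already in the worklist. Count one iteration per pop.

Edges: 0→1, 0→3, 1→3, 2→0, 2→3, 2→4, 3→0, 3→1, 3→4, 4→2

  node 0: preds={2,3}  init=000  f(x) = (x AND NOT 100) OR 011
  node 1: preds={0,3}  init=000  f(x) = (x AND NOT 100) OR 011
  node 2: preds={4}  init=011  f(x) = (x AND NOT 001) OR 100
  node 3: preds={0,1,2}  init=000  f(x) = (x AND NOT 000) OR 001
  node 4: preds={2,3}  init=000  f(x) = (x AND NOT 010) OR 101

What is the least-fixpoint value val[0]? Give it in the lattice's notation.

011

Worklist (8 pops):
  #1 pop 0: in=011 → 011 (was 000); enqueue []
  #2 pop 1: in=011 → 011 (was 000); enqueue []
  #3 pop 2: in=000 → 111 (was 011); enqueue [0]
  #4 pop 3: in=111 → 111 (was 000); enqueue [1]
  #5 pop 4: in=111 → 101 (was 000); enqueue [2]
  #6 pop 0: in=111 → 011 (no change)
  #7 pop 1: in=111 → 011 (no change)
  #8 pop 2: in=101 → 111 (no change)

Fixpoint:
  val[0] = 011
  val[1] = 011
  val[2] = 111
  val[3] = 111
  val[4] = 101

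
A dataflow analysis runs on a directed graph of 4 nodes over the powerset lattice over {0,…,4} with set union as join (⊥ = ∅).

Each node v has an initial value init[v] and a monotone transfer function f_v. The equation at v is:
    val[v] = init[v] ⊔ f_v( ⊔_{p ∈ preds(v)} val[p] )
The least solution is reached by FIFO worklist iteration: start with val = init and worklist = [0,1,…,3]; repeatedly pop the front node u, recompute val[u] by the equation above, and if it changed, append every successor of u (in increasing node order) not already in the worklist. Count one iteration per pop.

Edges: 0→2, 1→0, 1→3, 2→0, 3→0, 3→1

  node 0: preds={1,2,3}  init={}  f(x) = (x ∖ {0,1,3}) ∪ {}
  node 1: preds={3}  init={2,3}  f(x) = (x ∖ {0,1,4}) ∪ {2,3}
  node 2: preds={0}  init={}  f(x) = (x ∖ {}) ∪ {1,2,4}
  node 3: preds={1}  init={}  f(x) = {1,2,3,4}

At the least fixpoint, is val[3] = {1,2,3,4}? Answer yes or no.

Trace (7 dequeues):
  [1] u=0 | in {2,3} | out {2} | prev {} | push {}
  [2] u=1 | in {} | out {2,3} | ==
  [3] u=2 | in {2} | out {1,2,4} | prev {} | push {0}
  [4] u=3 | in {2,3} | out {1,2,3,4} | prev {} | push {1}
  [5] u=0 | in {1,2,3,4} | out {2,4} | prev {2} | push {2}
  [6] u=1 | in {1,2,3,4} | out {2,3} | ==
  [7] u=2 | in {2,4} | out {1,2,4} | ==

Converged values:
  [0] {2,4}
  [1] {2,3}
  [2] {1,2,4}
  [3] {1,2,3,4}

yes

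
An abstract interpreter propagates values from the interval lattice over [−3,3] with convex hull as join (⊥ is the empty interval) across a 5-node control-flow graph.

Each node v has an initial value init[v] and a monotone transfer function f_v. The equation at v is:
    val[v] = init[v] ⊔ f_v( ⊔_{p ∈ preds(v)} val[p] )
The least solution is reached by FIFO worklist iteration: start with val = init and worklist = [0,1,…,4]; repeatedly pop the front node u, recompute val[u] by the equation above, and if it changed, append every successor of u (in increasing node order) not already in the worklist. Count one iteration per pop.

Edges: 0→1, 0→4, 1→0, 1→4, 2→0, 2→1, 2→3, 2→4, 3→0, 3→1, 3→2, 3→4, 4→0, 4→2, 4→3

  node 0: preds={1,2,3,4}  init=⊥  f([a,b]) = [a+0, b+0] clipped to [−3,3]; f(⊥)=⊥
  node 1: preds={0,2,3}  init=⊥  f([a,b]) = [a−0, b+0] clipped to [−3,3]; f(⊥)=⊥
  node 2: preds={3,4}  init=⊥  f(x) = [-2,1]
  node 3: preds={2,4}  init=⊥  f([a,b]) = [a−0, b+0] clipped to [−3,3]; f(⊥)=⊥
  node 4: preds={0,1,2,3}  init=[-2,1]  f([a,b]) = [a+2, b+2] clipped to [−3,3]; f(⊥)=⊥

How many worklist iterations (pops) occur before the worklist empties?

13

Worklist (13 pops):
  #1 pop 0: in=[-2,1] → [-2,1] (was ⊥); enqueue []
  #2 pop 1: in=[-2,1] → [-2,1] (was ⊥); enqueue [0]
  #3 pop 2: in=[-2,1] → [-2,1] (was ⊥); enqueue [1]
  #4 pop 3: in=[-2,1] → [-2,1] (was ⊥); enqueue [2]
  #5 pop 4: in=[-2,1] → [-2,3] (was [-2,1]); enqueue [3]
  #6 pop 0: in=[-2,3] → [-2,3] (was [-2,1]); enqueue [4]
  #7 pop 1: in=[-2,3] → [-2,3] (was [-2,1]); enqueue [0]
  #8 pop 2: in=[-2,3] → [-2,1] (no change)
  #9 pop 3: in=[-2,3] → [-2,3] (was [-2,1]); enqueue [1,2]
  #10 pop 4: in=[-2,3] → [-2,3] (no change)
  #11 pop 0: in=[-2,3] → [-2,3] (no change)
  #12 pop 1: in=[-2,3] → [-2,3] (no change)
  #13 pop 2: in=[-2,3] → [-2,1] (no change)

Fixpoint:
  val[0] = [-2,3]
  val[1] = [-2,3]
  val[2] = [-2,1]
  val[3] = [-2,3]
  val[4] = [-2,3]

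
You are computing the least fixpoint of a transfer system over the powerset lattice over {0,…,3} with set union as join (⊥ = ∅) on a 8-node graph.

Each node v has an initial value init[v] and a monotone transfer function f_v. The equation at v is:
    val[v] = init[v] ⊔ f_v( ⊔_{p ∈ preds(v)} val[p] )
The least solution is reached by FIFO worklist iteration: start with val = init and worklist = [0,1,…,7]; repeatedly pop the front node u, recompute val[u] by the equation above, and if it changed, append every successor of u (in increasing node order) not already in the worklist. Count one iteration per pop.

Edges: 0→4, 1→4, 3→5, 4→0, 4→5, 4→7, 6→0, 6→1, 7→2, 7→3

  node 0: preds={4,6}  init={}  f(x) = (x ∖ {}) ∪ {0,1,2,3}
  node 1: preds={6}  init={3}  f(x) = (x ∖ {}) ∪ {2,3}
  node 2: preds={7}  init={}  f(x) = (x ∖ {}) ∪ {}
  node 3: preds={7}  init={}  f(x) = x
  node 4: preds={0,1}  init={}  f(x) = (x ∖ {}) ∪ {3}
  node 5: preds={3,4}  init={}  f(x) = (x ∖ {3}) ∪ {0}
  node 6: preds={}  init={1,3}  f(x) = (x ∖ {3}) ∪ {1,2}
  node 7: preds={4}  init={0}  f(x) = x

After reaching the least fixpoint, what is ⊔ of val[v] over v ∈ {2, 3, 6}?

Worklist (13 pops):
  #1 pop 0: in={1,3} → {0,1,2,3} (was {}); enqueue []
  #2 pop 1: in={1,3} → {1,2,3} (was {3}); enqueue []
  #3 pop 2: in={0} → {0} (was {}); enqueue []
  #4 pop 3: in={0} → {0} (was {}); enqueue []
  #5 pop 4: in={0,1,2,3} → {0,1,2,3} (was {}); enqueue [0]
  #6 pop 5: in={0,1,2,3} → {0,1,2} (was {}); enqueue []
  #7 pop 6: in={} → {1,2,3} (was {1,3}); enqueue [1]
  #8 pop 7: in={0,1,2,3} → {0,1,2,3} (was {0}); enqueue [2,3]
  #9 pop 0: in={0,1,2,3} → {0,1,2,3} (no change)
  #10 pop 1: in={1,2,3} → {1,2,3} (no change)
  #11 pop 2: in={0,1,2,3} → {0,1,2,3} (was {0}); enqueue []
  #12 pop 3: in={0,1,2,3} → {0,1,2,3} (was {0}); enqueue [5]
  #13 pop 5: in={0,1,2,3} → {0,1,2} (no change)

Fixpoint:
  val[0] = {0,1,2,3}
  val[1] = {1,2,3}
  val[2] = {0,1,2,3}
  val[3] = {0,1,2,3}
  val[4] = {0,1,2,3}
  val[5] = {0,1,2}
  val[6] = {1,2,3}
  val[7] = {0,1,2,3}

{0,1,2,3}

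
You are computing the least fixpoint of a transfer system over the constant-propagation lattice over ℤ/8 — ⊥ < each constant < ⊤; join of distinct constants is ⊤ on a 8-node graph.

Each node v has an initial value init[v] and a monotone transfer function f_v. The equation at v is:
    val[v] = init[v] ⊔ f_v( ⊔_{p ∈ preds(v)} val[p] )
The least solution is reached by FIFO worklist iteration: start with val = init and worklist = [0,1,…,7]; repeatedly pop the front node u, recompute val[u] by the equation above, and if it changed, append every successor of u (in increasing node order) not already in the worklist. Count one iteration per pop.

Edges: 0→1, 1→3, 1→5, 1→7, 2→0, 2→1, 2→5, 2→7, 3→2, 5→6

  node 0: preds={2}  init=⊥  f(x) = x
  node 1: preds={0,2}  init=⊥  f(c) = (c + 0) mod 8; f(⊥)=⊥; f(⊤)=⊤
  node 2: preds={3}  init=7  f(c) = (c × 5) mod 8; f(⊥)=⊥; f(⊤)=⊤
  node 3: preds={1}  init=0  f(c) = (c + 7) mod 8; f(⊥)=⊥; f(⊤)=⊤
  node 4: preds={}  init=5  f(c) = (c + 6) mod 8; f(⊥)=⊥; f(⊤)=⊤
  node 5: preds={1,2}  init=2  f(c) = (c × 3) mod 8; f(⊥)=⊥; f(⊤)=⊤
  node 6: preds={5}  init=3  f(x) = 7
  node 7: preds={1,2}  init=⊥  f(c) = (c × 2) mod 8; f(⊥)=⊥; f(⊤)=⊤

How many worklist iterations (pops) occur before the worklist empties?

Worklist (14 pops):
  #1 pop 0: in=7 → 7 (was ⊥); enqueue []
  #2 pop 1: in=7 → 7 (was ⊥); enqueue []
  #3 pop 2: in=0 → ⊤ (was 7); enqueue [0,1]
  #4 pop 3: in=7 → ⊤ (was 0); enqueue [2]
  #5 pop 4: in=⊥ → 5 (no change)
  #6 pop 5: in=⊤ → ⊤ (was 2); enqueue []
  #7 pop 6: in=⊤ → ⊤ (was 3); enqueue []
  #8 pop 7: in=⊤ → ⊤ (was ⊥); enqueue []
  #9 pop 0: in=⊤ → ⊤ (was 7); enqueue []
  #10 pop 1: in=⊤ → ⊤ (was 7); enqueue [3,5,7]
  #11 pop 2: in=⊤ → ⊤ (no change)
  #12 pop 3: in=⊤ → ⊤ (no change)
  #13 pop 5: in=⊤ → ⊤ (no change)
  #14 pop 7: in=⊤ → ⊤ (no change)

Fixpoint:
  val[0] = ⊤
  val[1] = ⊤
  val[2] = ⊤
  val[3] = ⊤
  val[4] = 5
  val[5] = ⊤
  val[6] = ⊤
  val[7] = ⊤

14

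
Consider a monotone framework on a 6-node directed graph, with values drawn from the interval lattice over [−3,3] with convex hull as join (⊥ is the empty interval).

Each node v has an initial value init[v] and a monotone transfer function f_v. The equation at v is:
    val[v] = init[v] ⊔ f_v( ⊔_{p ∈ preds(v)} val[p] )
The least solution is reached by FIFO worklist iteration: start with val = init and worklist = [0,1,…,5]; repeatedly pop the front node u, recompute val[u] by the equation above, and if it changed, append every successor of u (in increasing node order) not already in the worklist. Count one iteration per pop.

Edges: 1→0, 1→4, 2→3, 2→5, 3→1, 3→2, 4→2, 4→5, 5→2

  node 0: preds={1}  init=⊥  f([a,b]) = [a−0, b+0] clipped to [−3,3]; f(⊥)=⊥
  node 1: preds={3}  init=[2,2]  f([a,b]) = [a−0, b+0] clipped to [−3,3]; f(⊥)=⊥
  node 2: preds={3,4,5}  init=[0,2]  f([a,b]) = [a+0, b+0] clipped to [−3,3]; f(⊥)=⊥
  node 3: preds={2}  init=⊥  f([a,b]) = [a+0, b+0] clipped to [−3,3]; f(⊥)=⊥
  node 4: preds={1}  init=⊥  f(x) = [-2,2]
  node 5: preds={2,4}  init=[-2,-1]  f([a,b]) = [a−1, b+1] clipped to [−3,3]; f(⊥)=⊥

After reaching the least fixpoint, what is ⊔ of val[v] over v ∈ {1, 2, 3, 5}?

[-3,3]

Trace (16 dequeues):
  [1] u=0 | in [2,2] | out [2,2] | prev ⊥ | push {}
  [2] u=1 | in ⊥ | out [2,2] | ==
  [3] u=2 | in [-2,-1] | out [-2,2] | prev [0,2] | push {}
  [4] u=3 | in [-2,2] | out [-2,2] | prev ⊥ | push {1,2}
  [5] u=4 | in [2,2] | out [-2,2] | prev ⊥ | push {}
  [6] u=5 | in [-2,2] | out [-3,3] | prev [-2,-1] | push {}
  [7] u=1 | in [-2,2] | out [-2,2] | prev [2,2] | push {0,4}
  [8] u=2 | in [-3,3] | out [-3,3] | prev [-2,2] | push {3,5}
  [9] u=0 | in [-2,2] | out [-2,2] | prev [2,2] | push {}
  [10] u=4 | in [-2,2] | out [-2,2] | ==
  [11] u=3 | in [-3,3] | out [-3,3] | prev [-2,2] | push {1,2}
  [12] u=5 | in [-3,3] | out [-3,3] | ==
  [13] u=1 | in [-3,3] | out [-3,3] | prev [-2,2] | push {0,4}
  [14] u=2 | in [-3,3] | out [-3,3] | ==
  [15] u=0 | in [-3,3] | out [-3,3] | prev [-2,2] | push {}
  [16] u=4 | in [-3,3] | out [-2,2] | ==

Converged values:
  [0] [-3,3]
  [1] [-3,3]
  [2] [-3,3]
  [3] [-3,3]
  [4] [-2,2]
  [5] [-3,3]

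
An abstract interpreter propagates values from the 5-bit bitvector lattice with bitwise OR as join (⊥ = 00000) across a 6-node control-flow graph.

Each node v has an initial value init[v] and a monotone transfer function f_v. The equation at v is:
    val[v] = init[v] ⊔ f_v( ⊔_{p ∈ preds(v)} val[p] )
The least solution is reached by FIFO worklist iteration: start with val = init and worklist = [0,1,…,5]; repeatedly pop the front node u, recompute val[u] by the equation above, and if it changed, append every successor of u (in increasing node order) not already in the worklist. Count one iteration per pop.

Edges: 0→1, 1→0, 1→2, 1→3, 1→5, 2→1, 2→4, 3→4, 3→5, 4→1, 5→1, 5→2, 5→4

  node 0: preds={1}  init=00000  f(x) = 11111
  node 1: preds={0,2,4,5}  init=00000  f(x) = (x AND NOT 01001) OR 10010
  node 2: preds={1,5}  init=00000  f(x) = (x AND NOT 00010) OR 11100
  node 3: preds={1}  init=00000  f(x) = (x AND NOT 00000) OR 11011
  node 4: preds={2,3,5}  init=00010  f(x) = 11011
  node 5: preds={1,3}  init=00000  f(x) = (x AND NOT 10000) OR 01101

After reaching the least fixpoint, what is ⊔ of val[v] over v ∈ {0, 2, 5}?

11111

Iteration log — 11 steps:
  step 1. node 0  ⊔preds=00000  new=11111  old=00000  +wl: 
  step 2. node 1  ⊔preds=11111  new=10110  old=00000  +wl: 0
  step 3. node 2  ⊔preds=10110  new=11100  old=00000  +wl: 1
  step 4. node 3  ⊔preds=10110  new=11111  old=00000  +wl: 
  step 5. node 4  ⊔preds=11111  new=11011  old=00010  +wl: 
  step 6. node 5  ⊔preds=11111  new=01111  old=00000  +wl: 2,4
  step 7. node 0  ⊔preds=10110  new=11111  stable
  step 8. node 1  ⊔preds=11111  new=10110  stable
  step 9. node 2  ⊔preds=11111  new=11101  old=11100  +wl: 1
  step 10. node 4  ⊔preds=11111  new=11011  stable
  step 11. node 1  ⊔preds=11111  new=10110  stable

Least fixpoint reached:
  node 0: 11111
  node 1: 10110
  node 2: 11101
  node 3: 11111
  node 4: 11011
  node 5: 01111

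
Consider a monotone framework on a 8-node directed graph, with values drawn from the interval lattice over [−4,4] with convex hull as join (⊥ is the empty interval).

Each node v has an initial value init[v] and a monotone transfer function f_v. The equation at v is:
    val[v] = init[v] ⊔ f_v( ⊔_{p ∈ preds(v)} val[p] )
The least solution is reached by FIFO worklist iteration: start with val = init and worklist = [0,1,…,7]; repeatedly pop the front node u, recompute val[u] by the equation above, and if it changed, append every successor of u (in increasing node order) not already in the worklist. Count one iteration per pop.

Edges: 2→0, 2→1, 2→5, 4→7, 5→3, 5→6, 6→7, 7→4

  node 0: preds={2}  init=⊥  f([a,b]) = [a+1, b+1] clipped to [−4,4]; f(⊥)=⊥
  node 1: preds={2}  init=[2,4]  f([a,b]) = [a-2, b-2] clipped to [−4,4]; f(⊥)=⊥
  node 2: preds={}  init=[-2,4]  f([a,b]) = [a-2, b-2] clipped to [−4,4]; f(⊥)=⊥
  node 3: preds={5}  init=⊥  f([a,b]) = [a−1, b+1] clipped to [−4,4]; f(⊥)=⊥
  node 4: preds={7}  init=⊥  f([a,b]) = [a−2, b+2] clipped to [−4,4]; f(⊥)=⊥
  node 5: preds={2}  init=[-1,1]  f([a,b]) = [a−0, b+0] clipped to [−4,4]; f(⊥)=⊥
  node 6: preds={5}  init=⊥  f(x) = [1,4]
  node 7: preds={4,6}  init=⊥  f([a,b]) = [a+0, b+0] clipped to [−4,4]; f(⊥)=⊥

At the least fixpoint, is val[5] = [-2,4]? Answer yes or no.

yes

Trace (16 dequeues):
  [1] u=0 | in [-2,4] | out [-1,4] | prev ⊥ | push {}
  [2] u=1 | in [-2,4] | out [-4,4] | prev [2,4] | push {}
  [3] u=2 | in ⊥ | out [-2,4] | ==
  [4] u=3 | in [-1,1] | out [-2,2] | prev ⊥ | push {}
  [5] u=4 | in ⊥ | out ⊥ | ==
  [6] u=5 | in [-2,4] | out [-2,4] | prev [-1,1] | push {3}
  [7] u=6 | in [-2,4] | out [1,4] | prev ⊥ | push {}
  [8] u=7 | in [1,4] | out [1,4] | prev ⊥ | push {4}
  [9] u=3 | in [-2,4] | out [-3,4] | prev [-2,2] | push {}
  [10] u=4 | in [1,4] | out [-1,4] | prev ⊥ | push {7}
  [11] u=7 | in [-1,4] | out [-1,4] | prev [1,4] | push {4}
  [12] u=4 | in [-1,4] | out [-3,4] | prev [-1,4] | push {7}
  [13] u=7 | in [-3,4] | out [-3,4] | prev [-1,4] | push {4}
  [14] u=4 | in [-3,4] | out [-4,4] | prev [-3,4] | push {7}
  [15] u=7 | in [-4,4] | out [-4,4] | prev [-3,4] | push {4}
  [16] u=4 | in [-4,4] | out [-4,4] | ==

Converged values:
  [0] [-1,4]
  [1] [-4,4]
  [2] [-2,4]
  [3] [-3,4]
  [4] [-4,4]
  [5] [-2,4]
  [6] [1,4]
  [7] [-4,4]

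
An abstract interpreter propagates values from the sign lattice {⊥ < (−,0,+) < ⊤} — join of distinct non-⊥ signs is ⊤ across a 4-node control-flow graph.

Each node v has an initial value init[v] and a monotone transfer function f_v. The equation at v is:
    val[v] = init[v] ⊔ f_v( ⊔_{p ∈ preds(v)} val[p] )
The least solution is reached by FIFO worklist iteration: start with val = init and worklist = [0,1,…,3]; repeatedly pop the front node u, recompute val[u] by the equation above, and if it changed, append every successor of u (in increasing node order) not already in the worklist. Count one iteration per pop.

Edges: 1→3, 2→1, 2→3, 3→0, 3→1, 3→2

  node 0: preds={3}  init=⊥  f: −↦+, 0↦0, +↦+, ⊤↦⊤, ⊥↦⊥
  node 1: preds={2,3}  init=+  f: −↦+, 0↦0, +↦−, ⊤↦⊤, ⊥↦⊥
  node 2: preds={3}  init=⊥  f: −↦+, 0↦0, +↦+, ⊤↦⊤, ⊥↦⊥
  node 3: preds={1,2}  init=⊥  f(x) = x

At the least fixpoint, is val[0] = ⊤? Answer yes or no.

Trace (13 dequeues):
  [1] u=0 | in ⊥ | out ⊥ | ==
  [2] u=1 | in ⊥ | out + | ==
  [3] u=2 | in ⊥ | out ⊥ | ==
  [4] u=3 | in + | out + | prev ⊥ | push {0,1,2}
  [5] u=0 | in + | out + | prev ⊥ | push {}
  [6] u=1 | in + | out ⊤ | prev + | push {3}
  [7] u=2 | in + | out + | prev ⊥ | push {1}
  [8] u=3 | in ⊤ | out ⊤ | prev + | push {0,2}
  [9] u=1 | in ⊤ | out ⊤ | ==
  [10] u=0 | in ⊤ | out ⊤ | prev + | push {}
  [11] u=2 | in ⊤ | out ⊤ | prev + | push {1,3}
  [12] u=1 | in ⊤ | out ⊤ | ==
  [13] u=3 | in ⊤ | out ⊤ | ==

Converged values:
  [0] ⊤
  [1] ⊤
  [2] ⊤
  [3] ⊤

yes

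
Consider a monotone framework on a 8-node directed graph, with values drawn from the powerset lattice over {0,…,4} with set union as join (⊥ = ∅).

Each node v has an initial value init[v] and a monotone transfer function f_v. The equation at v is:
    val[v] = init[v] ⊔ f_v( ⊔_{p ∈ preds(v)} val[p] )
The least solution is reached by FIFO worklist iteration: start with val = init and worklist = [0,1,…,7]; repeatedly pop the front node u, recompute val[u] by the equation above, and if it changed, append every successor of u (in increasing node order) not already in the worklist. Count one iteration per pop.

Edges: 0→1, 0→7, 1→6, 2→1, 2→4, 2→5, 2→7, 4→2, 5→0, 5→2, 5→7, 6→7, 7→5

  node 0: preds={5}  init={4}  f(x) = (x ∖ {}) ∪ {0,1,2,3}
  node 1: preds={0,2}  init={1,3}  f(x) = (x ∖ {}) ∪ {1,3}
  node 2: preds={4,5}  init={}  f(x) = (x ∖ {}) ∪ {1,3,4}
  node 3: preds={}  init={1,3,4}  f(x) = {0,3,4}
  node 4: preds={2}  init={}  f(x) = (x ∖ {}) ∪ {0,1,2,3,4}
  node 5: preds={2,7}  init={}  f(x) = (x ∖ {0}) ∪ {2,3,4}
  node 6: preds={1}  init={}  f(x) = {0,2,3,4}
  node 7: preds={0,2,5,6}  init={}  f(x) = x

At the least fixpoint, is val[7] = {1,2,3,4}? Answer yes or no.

no

Worklist (15 pops):
  #1 pop 0: in={} → {0,1,2,3,4} (was {4}); enqueue []
  #2 pop 1: in={0,1,2,3,4} → {0,1,2,3,4} (was {1,3}); enqueue []
  #3 pop 2: in={} → {1,3,4} (was {}); enqueue [1]
  #4 pop 3: in={} → {0,1,3,4} (was {1,3,4}); enqueue []
  #5 pop 4: in={1,3,4} → {0,1,2,3,4} (was {}); enqueue [2]
  #6 pop 5: in={1,3,4} → {1,2,3,4} (was {}); enqueue [0]
  #7 pop 6: in={0,1,2,3,4} → {0,2,3,4} (was {}); enqueue []
  #8 pop 7: in={0,1,2,3,4} → {0,1,2,3,4} (was {}); enqueue [5]
  #9 pop 1: in={0,1,2,3,4} → {0,1,2,3,4} (no change)
  #10 pop 2: in={0,1,2,3,4} → {0,1,2,3,4} (was {1,3,4}); enqueue [1,4,7]
  #11 pop 0: in={1,2,3,4} → {0,1,2,3,4} (no change)
  #12 pop 5: in={0,1,2,3,4} → {1,2,3,4} (no change)
  #13 pop 1: in={0,1,2,3,4} → {0,1,2,3,4} (no change)
  #14 pop 4: in={0,1,2,3,4} → {0,1,2,3,4} (no change)
  #15 pop 7: in={0,1,2,3,4} → {0,1,2,3,4} (no change)

Fixpoint:
  val[0] = {0,1,2,3,4}
  val[1] = {0,1,2,3,4}
  val[2] = {0,1,2,3,4}
  val[3] = {0,1,3,4}
  val[4] = {0,1,2,3,4}
  val[5] = {1,2,3,4}
  val[6] = {0,2,3,4}
  val[7] = {0,1,2,3,4}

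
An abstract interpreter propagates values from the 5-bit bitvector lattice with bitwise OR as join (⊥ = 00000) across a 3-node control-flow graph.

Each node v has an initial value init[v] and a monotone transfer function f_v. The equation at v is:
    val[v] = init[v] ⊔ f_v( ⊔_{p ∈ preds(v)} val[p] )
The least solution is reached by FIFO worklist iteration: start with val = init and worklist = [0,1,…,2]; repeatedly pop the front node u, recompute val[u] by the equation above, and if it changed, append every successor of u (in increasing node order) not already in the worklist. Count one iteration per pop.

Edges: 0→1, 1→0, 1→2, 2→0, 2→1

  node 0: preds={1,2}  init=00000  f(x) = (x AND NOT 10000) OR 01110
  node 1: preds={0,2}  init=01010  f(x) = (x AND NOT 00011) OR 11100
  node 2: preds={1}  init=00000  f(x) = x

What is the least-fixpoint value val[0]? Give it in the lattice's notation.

01110

Trace (5 dequeues):
  [1] u=0 | in 01010 | out 01110 | prev 00000 | push {}
  [2] u=1 | in 01110 | out 11110 | prev 01010 | push {0}
  [3] u=2 | in 11110 | out 11110 | prev 00000 | push {1}
  [4] u=0 | in 11110 | out 01110 | ==
  [5] u=1 | in 11110 | out 11110 | ==

Converged values:
  [0] 01110
  [1] 11110
  [2] 11110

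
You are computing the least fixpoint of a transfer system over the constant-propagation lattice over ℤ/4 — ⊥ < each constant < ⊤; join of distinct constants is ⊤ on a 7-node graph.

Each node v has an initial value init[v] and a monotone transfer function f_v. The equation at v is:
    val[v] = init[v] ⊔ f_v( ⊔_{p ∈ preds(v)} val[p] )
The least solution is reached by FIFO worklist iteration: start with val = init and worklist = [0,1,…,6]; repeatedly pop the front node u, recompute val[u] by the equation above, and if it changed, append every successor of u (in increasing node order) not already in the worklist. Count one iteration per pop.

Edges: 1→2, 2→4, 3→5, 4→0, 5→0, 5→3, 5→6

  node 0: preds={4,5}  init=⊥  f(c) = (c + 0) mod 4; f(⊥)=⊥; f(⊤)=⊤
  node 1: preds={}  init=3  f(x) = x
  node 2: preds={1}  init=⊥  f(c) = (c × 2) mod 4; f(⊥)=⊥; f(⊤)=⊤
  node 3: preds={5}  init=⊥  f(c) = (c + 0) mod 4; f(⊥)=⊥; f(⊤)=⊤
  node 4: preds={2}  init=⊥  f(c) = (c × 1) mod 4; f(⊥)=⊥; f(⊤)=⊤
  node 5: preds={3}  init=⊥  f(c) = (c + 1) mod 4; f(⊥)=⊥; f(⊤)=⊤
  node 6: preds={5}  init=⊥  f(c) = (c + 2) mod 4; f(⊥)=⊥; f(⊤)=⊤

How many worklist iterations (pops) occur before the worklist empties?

8

Worklist (8 pops):
  #1 pop 0: in=⊥ → ⊥ (no change)
  #2 pop 1: in=⊥ → 3 (no change)
  #3 pop 2: in=3 → 2 (was ⊥); enqueue []
  #4 pop 3: in=⊥ → ⊥ (no change)
  #5 pop 4: in=2 → 2 (was ⊥); enqueue [0]
  #6 pop 5: in=⊥ → ⊥ (no change)
  #7 pop 6: in=⊥ → ⊥ (no change)
  #8 pop 0: in=2 → 2 (was ⊥); enqueue []

Fixpoint:
  val[0] = 2
  val[1] = 3
  val[2] = 2
  val[3] = ⊥
  val[4] = 2
  val[5] = ⊥
  val[6] = ⊥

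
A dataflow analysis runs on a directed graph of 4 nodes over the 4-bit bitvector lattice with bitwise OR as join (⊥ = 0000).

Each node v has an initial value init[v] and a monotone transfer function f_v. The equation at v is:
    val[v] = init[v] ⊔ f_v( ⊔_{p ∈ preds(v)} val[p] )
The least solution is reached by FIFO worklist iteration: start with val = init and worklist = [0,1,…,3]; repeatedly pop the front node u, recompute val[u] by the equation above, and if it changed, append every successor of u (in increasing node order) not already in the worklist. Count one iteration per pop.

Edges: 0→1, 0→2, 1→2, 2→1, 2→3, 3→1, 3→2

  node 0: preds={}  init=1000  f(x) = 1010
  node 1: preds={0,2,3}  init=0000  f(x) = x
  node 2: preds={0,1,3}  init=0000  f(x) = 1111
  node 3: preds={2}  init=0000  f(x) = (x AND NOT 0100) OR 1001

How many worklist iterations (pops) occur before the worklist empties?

6

Iteration log — 6 steps:
  step 1. node 0  ⊔preds=0000  new=1010  old=1000  +wl: 
  step 2. node 1  ⊔preds=1010  new=1010  old=0000  +wl: 
  step 3. node 2  ⊔preds=1010  new=1111  old=0000  +wl: 1
  step 4. node 3  ⊔preds=1111  new=1011  old=0000  +wl: 2
  step 5. node 1  ⊔preds=1111  new=1111  old=1010  +wl: 
  step 6. node 2  ⊔preds=1111  new=1111  stable

Least fixpoint reached:
  node 0: 1010
  node 1: 1111
  node 2: 1111
  node 3: 1011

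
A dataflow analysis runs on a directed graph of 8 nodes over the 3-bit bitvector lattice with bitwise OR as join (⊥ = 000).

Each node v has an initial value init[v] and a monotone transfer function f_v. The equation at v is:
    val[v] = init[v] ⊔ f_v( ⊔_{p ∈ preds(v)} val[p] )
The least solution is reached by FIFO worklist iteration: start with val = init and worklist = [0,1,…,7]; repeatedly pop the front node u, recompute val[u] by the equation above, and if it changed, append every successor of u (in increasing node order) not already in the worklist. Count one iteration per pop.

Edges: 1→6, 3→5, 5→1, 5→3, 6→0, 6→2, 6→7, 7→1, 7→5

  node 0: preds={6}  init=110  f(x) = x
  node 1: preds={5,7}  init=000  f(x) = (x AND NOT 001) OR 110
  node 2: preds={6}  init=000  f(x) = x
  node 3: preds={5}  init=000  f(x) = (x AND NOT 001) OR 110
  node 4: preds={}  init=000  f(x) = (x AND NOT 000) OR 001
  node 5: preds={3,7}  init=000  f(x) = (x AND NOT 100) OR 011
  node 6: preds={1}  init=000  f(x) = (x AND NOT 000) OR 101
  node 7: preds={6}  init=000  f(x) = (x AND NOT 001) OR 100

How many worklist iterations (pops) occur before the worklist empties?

13

Worklist (13 pops):
  #1 pop 0: in=000 → 110 (no change)
  #2 pop 1: in=000 → 110 (was 000); enqueue []
  #3 pop 2: in=000 → 000 (no change)
  #4 pop 3: in=000 → 110 (was 000); enqueue []
  #5 pop 4: in=000 → 001 (was 000); enqueue []
  #6 pop 5: in=110 → 011 (was 000); enqueue [1,3]
  #7 pop 6: in=110 → 111 (was 000); enqueue [0,2]
  #8 pop 7: in=111 → 110 (was 000); enqueue [5]
  #9 pop 1: in=111 → 110 (no change)
  #10 pop 3: in=011 → 110 (no change)
  #11 pop 0: in=111 → 111 (was 110); enqueue []
  #12 pop 2: in=111 → 111 (was 000); enqueue []
  #13 pop 5: in=110 → 011 (no change)

Fixpoint:
  val[0] = 111
  val[1] = 110
  val[2] = 111
  val[3] = 110
  val[4] = 001
  val[5] = 011
  val[6] = 111
  val[7] = 110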